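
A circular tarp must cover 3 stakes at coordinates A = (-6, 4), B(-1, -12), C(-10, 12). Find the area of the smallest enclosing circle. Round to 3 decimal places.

516.007

Side lengths²: AB² = 281, AC² = 80, BC² = 657.
Since BC² = 657 ≥ 281 + 80 = 361, the angle opposite BC is not acute, so the smallest enclosing circle has BC as diameter.
Centre = midpoint of BC = (-5.5, 0), r² = 657/4 = 164.25.
Area = π·r² = π·164.25 ≈ 516.007.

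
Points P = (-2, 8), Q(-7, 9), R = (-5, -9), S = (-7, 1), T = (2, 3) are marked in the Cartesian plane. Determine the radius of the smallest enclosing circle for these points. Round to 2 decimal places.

9.06

The farthest pair is Q–R with squared distance 328. The circle on this segment as diameter has centre (-6, 0) and r² = 328/4 = 82.
Check P: distance² to centre = 80 ≤ 82, so it lies inside.
All remaining points lie in this disk, and no smaller disk contains both endpoints, so this is the minimum enclosing circle.
r = √82 ≈ 9.06.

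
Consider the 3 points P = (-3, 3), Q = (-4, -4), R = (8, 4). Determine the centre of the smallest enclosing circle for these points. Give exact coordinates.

Side lengths²: PQ² = 50, PR² = 122, QR² = 208.
Since QR² = 208 ≥ 122 + 50 = 172, the angle opposite QR is not acute, so the smallest enclosing circle has QR as diameter.
Centre = midpoint of QR = (2, 0), r² = 208/4 = 52.
Centre = (2, 0).

(2, 0)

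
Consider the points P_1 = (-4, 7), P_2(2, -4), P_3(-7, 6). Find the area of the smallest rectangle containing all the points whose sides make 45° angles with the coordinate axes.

In coordinates u = x + y, v = x − y the rectangle is axis-aligned; the map (x,y)→(u,v) scales areas by 2.
u-values: 3, -2, -1; range = 3 − (-2) = 5.
v-values: -11, 6, -13; range = 6 − (-13) = 19.
Area = (5 × 19) / 2 = 47.5.

47.5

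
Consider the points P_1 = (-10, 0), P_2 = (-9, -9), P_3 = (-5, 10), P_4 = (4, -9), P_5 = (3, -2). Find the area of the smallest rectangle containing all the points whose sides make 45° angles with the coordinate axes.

322

In coordinates u = x + y, v = x − y the rectangle is axis-aligned; the map (x,y)→(u,v) scales areas by 2.
u-values: -10, -18, 5, -5, 1; range = 5 − (-18) = 23.
v-values: -10, 0, -15, 13, 5; range = 13 − (-15) = 28.
Area = (23 × 28) / 2 = 322.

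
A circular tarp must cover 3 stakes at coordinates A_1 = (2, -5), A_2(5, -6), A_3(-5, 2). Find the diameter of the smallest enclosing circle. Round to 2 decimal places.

12.81

Side lengths²: A_1A_2² = 10, A_1A_3² = 98, A_2A_3² = 164.
Since A_2A_3² = 164 ≥ 98 + 10 = 108, the angle opposite A_2A_3 is not acute, so the smallest enclosing circle has A_2A_3 as diameter.
Centre = midpoint of A_2A_3 = (0, -2), r² = 164/4 = 41.
Diameter = 2r = 2√41 ≈ 12.81.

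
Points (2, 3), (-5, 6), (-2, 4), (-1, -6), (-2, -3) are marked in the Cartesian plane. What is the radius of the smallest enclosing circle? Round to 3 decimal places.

The farthest pair is (-5, 6)–(-1, -6) with squared distance 160. The circle on this segment as diameter has centre (-3, 0) and r² = 160/4 = 40.
Check (2, 3): distance² to centre = 34 ≤ 40, so it lies inside.
All remaining points lie in this disk, and no smaller disk contains both endpoints, so this is the minimum enclosing circle.
r = √40 ≈ 6.325.

6.325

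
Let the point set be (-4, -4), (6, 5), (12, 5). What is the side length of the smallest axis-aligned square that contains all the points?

The bounding box has width 16 and height 9.
An axis-aligned square enclosing the set must have side ≥ max(width, height).
So the minimum side is max(16, 9) = 16.

16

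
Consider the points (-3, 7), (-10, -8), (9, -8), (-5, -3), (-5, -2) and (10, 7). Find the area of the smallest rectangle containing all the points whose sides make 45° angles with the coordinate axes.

In coordinates u = x + y, v = x − y the rectangle is axis-aligned; the map (x,y)→(u,v) scales areas by 2.
u-values: 4, -18, 1, -8, -7, 17; range = 17 − (-18) = 35.
v-values: -10, -2, 17, -2, -3, 3; range = 17 − (-10) = 27.
Area = (35 × 27) / 2 = 472.5.

472.5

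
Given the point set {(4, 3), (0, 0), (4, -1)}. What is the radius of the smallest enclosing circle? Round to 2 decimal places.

Call the three points A, B, C in the order given.
Side lengths²: AB² = 25, AC² = 16, BC² = 17.
Since AB² = 25 < 17 + 16 = 33, the triangle is acute, so the smallest enclosing circle is the circumcircle.
Circumcentre = (2.375, 1), r² = 6.640625.
r = √(6.640625) ≈ 2.58.

2.58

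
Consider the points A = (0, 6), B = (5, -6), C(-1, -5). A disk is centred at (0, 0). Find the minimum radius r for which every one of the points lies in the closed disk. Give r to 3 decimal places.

The required radius is the distance from (0, 0) to the farthest point.
Squared distances: 36, 61, 26.
Maximum is 61, attained at B.
r = √61 ≈ 7.810.

7.810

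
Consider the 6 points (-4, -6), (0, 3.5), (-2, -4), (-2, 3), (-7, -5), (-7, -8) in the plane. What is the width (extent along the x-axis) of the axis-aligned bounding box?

max x = 0, min x = -7, so width = 7.

7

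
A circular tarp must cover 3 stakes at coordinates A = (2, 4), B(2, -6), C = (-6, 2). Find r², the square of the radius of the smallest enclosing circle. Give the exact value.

34

Side lengths²: AB² = 100, AC² = 68, BC² = 128.
Since BC² = 128 < 100 + 68 = 168, the triangle is acute, so the smallest enclosing circle is the circumcircle.
Circumcentre = (-1, -1), r² = 34.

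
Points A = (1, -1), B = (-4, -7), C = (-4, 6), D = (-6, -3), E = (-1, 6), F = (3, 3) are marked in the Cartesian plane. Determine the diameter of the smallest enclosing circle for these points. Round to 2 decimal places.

By Welzl's lemma the MEC is supported by two points (diametrically opposite) or three points (on a circumcircle).
The farthest pair is B–E with squared distance 178. The circle on this segment as diameter has centre (-2.5, -0.5) and r² = 178/4 = 44.5.
Check A: distance² to centre = 12.5 ≤ 44.5, so it lies inside.
All remaining points lie in this disk, and no smaller disk contains both endpoints, so this is the minimum enclosing circle.
Diameter = 2r = 2√(44.5) ≈ 13.34.

13.34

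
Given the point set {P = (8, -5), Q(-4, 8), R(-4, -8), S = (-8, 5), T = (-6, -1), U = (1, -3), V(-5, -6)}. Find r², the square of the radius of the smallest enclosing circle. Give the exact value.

The farthest pair is P–S with squared distance 356. The circle on this segment as diameter has centre (0, 0) and r² = 356/4 = 89.
Check Q: distance² to centre = 80 ≤ 89, so it lies inside.
All remaining points lie in this disk, and no smaller disk contains both endpoints, so this is the minimum enclosing circle.

89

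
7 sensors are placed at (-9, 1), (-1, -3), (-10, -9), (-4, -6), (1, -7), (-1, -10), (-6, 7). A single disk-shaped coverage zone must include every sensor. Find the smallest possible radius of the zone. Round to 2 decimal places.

8.94

The minimum enclosing circle is determined by three boundary points: (-10, -9), (-1, -10), (-6, 7).
Their circumcentre is (-172/37, -68/37) with r² = 109429/1369.
The farthest remaining point (1, -7) is at distance² 80162/1369 ≤ 109429/1369.
r = √(109429/1369) ≈ 8.94.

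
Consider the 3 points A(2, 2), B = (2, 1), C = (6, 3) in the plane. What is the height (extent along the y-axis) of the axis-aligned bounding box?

2

max y = 3, min y = 1, so height = 2.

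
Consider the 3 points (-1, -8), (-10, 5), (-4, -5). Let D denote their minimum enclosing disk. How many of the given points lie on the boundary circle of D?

Call the three points A, B, C in the order given.
Side lengths²: AB² = 250, AC² = 18, BC² = 136.
Since AB² = 250 ≥ 136 + 18 = 154, the angle opposite AB is not acute, so the smallest enclosing circle has AB as diameter.
Centre = midpoint of AB = (-5.5, -1.5), r² = 250/4 = 62.5.
The points at distance exactly r from the centre are (-1, -8), (-10, 5) — 2 points.

2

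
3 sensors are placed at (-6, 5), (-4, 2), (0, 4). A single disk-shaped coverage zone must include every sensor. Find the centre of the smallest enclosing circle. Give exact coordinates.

(-3, 4.5)

Call the three points A, B, C in the order given.
Side lengths²: AB² = 13, AC² = 37, BC² = 20.
Since AC² = 37 ≥ 20 + 13 = 33, the angle opposite AC is not acute, so the smallest enclosing circle has AC as diameter.
Centre = midpoint of AC = (-3, 4.5), r² = 37/4 = 9.25.
Centre = (-3, 4.5).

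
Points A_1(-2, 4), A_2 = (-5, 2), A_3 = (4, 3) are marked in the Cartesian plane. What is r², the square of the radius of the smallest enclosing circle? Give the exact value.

Side lengths²: A_1A_2² = 13, A_1A_3² = 37, A_2A_3² = 82.
Since A_2A_3² = 82 ≥ 37 + 13 = 50, the angle opposite A_2A_3 is not acute, so the smallest enclosing circle has A_2A_3 as diameter.
Centre = midpoint of A_2A_3 = (-0.5, 2.5), r² = 82/4 = 20.5.

20.5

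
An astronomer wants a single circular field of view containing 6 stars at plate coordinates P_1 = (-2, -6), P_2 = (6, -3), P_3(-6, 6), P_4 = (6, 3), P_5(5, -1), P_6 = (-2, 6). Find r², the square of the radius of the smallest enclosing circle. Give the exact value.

A smallest enclosing disk is always determined by at most three of the input points on its boundary.
The minimum enclosing circle is determined by three boundary points: P_1, P_2, P_3.
Their circumcentre is (-1/6, 23/18) with r² = 9125/162.
The farthest remaining point P_4 is at distance² 6641/162 ≤ 9125/162.

9125/162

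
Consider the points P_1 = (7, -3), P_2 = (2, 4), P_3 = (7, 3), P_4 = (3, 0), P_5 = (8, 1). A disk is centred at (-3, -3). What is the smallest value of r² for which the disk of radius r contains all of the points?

137

The required radius is the distance from (-3, -3) to the farthest point.
Squared distances: 100, 74, 136, 45, 137.
Maximum is 137, attained at P_5.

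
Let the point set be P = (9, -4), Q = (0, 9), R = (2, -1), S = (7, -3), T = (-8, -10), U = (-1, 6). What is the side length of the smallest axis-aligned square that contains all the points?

19

The bounding box has width 17 and height 19.
An axis-aligned square enclosing the set must have side ≥ max(width, height).
So the minimum side is max(17, 19) = 19.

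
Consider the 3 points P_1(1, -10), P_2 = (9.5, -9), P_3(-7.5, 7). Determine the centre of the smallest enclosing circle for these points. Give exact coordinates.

(1, -1)

Side lengths²: P_1P_2² = 73.25, P_1P_3² = 361.25, P_2P_3² = 545.
Since P_2P_3² = 545 ≥ 361.25 + 73.25 = 434.5, the angle opposite P_2P_3 is not acute, so the smallest enclosing circle has P_2P_3 as diameter.
Centre = midpoint of P_2P_3 = (1, -1), r² = 545/4 = 136.25.
Centre = (1, -1).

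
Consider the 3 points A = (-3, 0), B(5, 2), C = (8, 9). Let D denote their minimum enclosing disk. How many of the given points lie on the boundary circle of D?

2

Side lengths²: AB² = 68, AC² = 202, BC² = 58.
Since AC² = 202 ≥ 68 + 58 = 126, the angle opposite AC is not acute, so the smallest enclosing circle has AC as diameter.
Centre = midpoint of AC = (2.5, 4.5), r² = 202/4 = 50.5.
The points at distance exactly r from the centre are A, C — 2 points.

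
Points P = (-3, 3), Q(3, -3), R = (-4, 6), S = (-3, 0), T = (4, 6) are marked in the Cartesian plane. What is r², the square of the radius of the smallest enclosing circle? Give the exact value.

2665/81

The minimum enclosing circle is determined by three boundary points: Q, R, T.
Their circumcentre is (0, 17/9) with r² = 2665/81.
The farthest remaining point S is at distance² 1018/81 ≤ 2665/81.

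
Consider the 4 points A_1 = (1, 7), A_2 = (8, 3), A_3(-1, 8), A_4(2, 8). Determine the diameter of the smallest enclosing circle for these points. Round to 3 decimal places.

10.296

The farthest pair is A_2–A_3 with squared distance 106. The circle on this segment as diameter has centre (3.5, 5.5) and r² = 106/4 = 26.5.
Check A_1: distance² to centre = 8.5 ≤ 26.5, so it lies inside.
All remaining points lie in this disk, and no smaller disk contains both endpoints, so this is the minimum enclosing circle.
Diameter = 2r = 2√(26.5) ≈ 10.296.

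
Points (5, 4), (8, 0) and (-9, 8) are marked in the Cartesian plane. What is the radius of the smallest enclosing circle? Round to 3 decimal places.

9.394

Call the three points A, B, C in the order given.
Side lengths²: AB² = 25, AC² = 212, BC² = 353.
Since BC² = 353 ≥ 212 + 25 = 237, the angle opposite BC is not acute, so the smallest enclosing circle has BC as diameter.
Centre = midpoint of BC = (-0.5, 4), r² = 353/4 = 88.25.
r = √(88.25) ≈ 9.394.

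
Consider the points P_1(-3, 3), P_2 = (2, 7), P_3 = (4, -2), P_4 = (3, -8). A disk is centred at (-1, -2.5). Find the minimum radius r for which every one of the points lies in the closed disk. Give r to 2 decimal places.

9.96

The required radius is the distance from (-1, -2.5) to the farthest point.
Squared distances: 34.25, 99.25, 25.25, 46.25.
Maximum is 99.25, attained at P_2.
r = √(99.25) ≈ 9.96.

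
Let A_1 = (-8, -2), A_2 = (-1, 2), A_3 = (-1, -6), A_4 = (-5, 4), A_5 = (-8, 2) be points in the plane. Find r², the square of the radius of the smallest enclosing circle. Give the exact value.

42601/1444

The minimum enclosing circle of a finite set is fixed by two of the points (as a diameter) or three (as a circumcircle).
The minimum enclosing circle is determined by three boundary points: A_3, A_4, A_5.
Their circumcentre is (-139/38, -24/19) with r² = 42601/1444.
The farthest remaining point A_1 is at distance² 28009/1444 ≤ 42601/1444.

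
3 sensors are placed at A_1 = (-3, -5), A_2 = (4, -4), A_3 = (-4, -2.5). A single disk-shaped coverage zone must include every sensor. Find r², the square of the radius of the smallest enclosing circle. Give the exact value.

16.5625

Side lengths²: A_1A_2² = 50, A_1A_3² = 7.25, A_2A_3² = 66.25.
Since A_2A_3² = 66.25 ≥ 50 + 7.25 = 57.25, the angle opposite A_2A_3 is not acute, so the smallest enclosing circle has A_2A_3 as diameter.
Centre = midpoint of A_2A_3 = (0, -3.25), r² = 66.25/4 = 16.5625.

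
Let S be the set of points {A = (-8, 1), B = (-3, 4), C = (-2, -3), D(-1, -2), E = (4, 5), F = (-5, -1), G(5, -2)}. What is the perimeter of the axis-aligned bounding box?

Width = max x − min x = 5 − (-8) = 13.
Height = max y − min y = 5 − (-3) = 8.
Perimeter = 2(13 + 8) = 42.

42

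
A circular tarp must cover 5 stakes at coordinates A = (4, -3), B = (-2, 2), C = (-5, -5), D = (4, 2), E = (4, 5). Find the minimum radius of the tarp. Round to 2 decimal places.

By Welzl's lemma the MEC is supported by two points (diametrically opposite) or three points (on a circumcircle).
The farthest pair is C–E with squared distance 181. The circle on this segment as diameter has centre (-0.5, 0) and r² = 181/4 = 45.25.
Check A: distance² to centre = 29.25 ≤ 45.25, so it lies inside.
All remaining points lie in this disk, and no smaller disk contains both endpoints, so this is the minimum enclosing circle.
r = √(45.25) ≈ 6.73.

6.73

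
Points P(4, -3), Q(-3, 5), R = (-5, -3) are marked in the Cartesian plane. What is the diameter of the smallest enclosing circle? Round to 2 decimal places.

10.96

Side lengths²: PQ² = 113, PR² = 81, QR² = 68.
Since PQ² = 113 < 81 + 68 = 149, the triangle is acute, so the smallest enclosing circle is the circumcircle.
Circumcentre = (-0.5, 0.125), r² = 30.015625.
Diameter = 2r = 2√(30.015625) ≈ 10.96.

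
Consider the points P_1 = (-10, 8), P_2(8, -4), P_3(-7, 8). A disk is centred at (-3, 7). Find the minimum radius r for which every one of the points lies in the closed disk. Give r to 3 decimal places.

The required radius is the distance from (-3, 7) to the farthest point.
Squared distances: 50, 242, 17.
Maximum is 242, attained at P_2.
r = √242 ≈ 15.556.

15.556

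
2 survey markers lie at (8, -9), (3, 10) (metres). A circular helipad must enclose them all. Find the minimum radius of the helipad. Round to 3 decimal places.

9.823

The smallest circle enclosing two points has them as diameter endpoints.
Centre = midpoint = (5.5, 0.5); r² = |(8, -9)−(3, 10)|²/4 = 386/4 = 96.5.
r = √(96.5) ≈ 9.823.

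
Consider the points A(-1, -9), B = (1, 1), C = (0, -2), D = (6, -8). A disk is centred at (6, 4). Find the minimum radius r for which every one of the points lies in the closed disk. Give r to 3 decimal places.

14.765

The required radius is the distance from (6, 4) to the farthest point.
Squared distances: 218, 34, 72, 144.
Maximum is 218, attained at A.
r = √218 ≈ 14.765.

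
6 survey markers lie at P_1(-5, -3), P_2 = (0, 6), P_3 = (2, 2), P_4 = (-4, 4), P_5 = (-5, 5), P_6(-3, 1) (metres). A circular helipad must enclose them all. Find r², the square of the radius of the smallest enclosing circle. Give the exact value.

A smallest enclosing disk is always determined by at most three of the input points on its boundary.
The farthest pair is P_1–P_2 with squared distance 106. The circle on this segment as diameter has centre (-2.5, 1.5) and r² = 106/4 = 26.5.
Check P_3: distance² to centre = 20.5 ≤ 26.5, so it lies inside.
All remaining points lie in this disk, and no smaller disk contains both endpoints, so this is the minimum enclosing circle.

26.5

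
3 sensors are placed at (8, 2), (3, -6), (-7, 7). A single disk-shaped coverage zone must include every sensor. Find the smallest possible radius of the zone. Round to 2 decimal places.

8.44

Call the three points A, B, C in the order given.
Side lengths²: AB² = 89, AC² = 250, BC² = 269.
Since BC² = 269 < 250 + 89 = 339, the triangle is acute, so the smallest enclosing circle is the circumcircle.
Circumcentre = (-25/58, 99/58), r² = 119705/1682.
r = √(119705/1682) ≈ 8.44.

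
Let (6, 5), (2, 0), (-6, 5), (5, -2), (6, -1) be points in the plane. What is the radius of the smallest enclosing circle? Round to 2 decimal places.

The farthest pair is (-6, 5)–(6, -1) with squared distance 180. The circle on this segment as diameter has centre (0, 2) and r² = 180/4 = 45.
Check (6, 5): distance² to centre = 45 ≤ 45, so it lies inside.
All remaining points lie in this disk, and no smaller disk contains both endpoints, so this is the minimum enclosing circle.
r = √45 ≈ 6.71.

6.71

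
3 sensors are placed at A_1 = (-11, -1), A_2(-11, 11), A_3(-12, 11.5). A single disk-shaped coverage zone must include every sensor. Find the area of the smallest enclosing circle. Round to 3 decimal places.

123.504

Side lengths²: A_1A_2² = 144, A_1A_3² = 157.25, A_2A_3² = 1.25.
Since A_1A_3² = 157.25 ≥ 144 + 1.25 = 145.25, the angle opposite A_1A_3 is not acute, so the smallest enclosing circle has A_1A_3 as diameter.
Centre = midpoint of A_1A_3 = (-11.5, 5.25), r² = 157.25/4 = 39.3125.
Area = π·r² = π·39.3125 ≈ 123.504.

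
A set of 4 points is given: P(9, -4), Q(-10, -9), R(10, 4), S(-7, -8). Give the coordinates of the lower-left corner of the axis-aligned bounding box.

x-range [-10, 10], y-range [-9, 4].
The lower-left corner is (-10, -9).

(-10, -9)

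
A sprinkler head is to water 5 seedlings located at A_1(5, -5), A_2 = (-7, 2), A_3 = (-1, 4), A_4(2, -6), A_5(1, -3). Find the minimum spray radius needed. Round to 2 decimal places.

6.95

By Welzl's lemma the MEC is supported by two points (diametrically opposite) or three points (on a circumcircle).
The farthest pair is A_1–A_2 with squared distance 193. The circle on this segment as diameter has centre (-1, -1.5) and r² = 193/4 = 48.25.
Check A_3: distance² to centre = 30.25 ≤ 48.25, so it lies inside.
All remaining points lie in this disk, and no smaller disk contains both endpoints, so this is the minimum enclosing circle.
r = √(48.25) ≈ 6.95.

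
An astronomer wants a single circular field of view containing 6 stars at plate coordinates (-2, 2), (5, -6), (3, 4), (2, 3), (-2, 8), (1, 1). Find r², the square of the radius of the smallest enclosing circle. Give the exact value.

The minimum enclosing circle of a finite set is fixed by two of the points (as a diameter) or three (as a circumcircle).
The farthest pair is (5, -6)–(-2, 8) with squared distance 245. The circle on this segment as diameter has centre (1.5, 1) and r² = 245/4 = 61.25.
Check (-2, 2): distance² to centre = 13.25 ≤ 61.25, so it lies inside.
All remaining points lie in this disk, and no smaller disk contains both endpoints, so this is the minimum enclosing circle.

61.25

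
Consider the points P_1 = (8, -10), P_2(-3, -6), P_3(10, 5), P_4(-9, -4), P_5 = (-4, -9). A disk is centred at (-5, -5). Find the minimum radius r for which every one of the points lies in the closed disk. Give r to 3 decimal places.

The required radius is the distance from (-5, -5) to the farthest point.
Squared distances: 194, 5, 325, 17, 17.
Maximum is 325, attained at P_3.
r = √325 ≈ 18.028.

18.028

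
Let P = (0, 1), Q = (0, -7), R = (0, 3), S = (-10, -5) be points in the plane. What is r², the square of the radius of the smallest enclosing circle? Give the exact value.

A smallest enclosing disk is always determined by at most three of the input points on its boundary.
The minimum enclosing circle is determined by three boundary points: Q, R, S.
Their circumcentre is (-4.2, -2) with r² = 42.64.
The farthest remaining point P is at distance² 26.64 ≤ 42.64.

42.64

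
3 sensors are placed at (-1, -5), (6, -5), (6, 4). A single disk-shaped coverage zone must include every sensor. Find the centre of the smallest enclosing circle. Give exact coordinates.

(2.5, -0.5)

Call the three points A, B, C in the order given.
Side lengths²: AB² = 49, AC² = 130, BC² = 81.
Since AC² = 130 ≥ 81 + 49 = 130, the angle opposite AC is not acute, so the smallest enclosing circle has AC as diameter.
Centre = midpoint of AC = (2.5, -0.5), r² = 130/4 = 32.5.
Centre = (2.5, -0.5).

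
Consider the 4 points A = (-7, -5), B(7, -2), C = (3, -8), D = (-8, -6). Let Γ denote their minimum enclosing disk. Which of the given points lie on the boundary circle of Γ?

The minimum enclosing circle of a finite set is fixed by two of the points (as a diameter) or three (as a circumcircle).
The farthest pair is B–D with squared distance 241. The circle on this segment as diameter has centre (-0.5, -4) and r² = 241/4 = 60.25.
Check A: distance² to centre = 43.25 ≤ 60.25, so it lies inside.
All remaining points lie in this disk, and no smaller disk contains both endpoints, so this is the minimum enclosing circle.
The points at distance exactly r from the centre are B, D — 2 points.

B, D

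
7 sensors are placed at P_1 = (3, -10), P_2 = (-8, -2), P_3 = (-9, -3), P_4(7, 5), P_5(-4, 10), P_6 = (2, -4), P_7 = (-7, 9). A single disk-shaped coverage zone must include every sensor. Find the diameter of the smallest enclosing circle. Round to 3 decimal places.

21.471

By Welzl's lemma the MEC is supported by two points (diametrically opposite) or three points (on a circumcircle).
The farthest pair is P_1–P_7 with squared distance 461. The circle on this segment as diameter has centre (-2, -0.5) and r² = 461/4 = 115.25.
Check P_2: distance² to centre = 38.25 ≤ 115.25, so it lies inside.
All remaining points lie in this disk, and no smaller disk contains both endpoints, so this is the minimum enclosing circle.
Diameter = 2r = 2√(115.25) ≈ 21.471.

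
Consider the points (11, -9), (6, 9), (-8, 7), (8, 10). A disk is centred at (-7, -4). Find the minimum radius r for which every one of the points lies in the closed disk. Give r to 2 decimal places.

The required radius is the distance from (-7, -4) to the farthest point.
Squared distances: 349, 338, 122, 421.
Maximum is 421, attained at (8, 10).
r = √421 ≈ 20.52.

20.52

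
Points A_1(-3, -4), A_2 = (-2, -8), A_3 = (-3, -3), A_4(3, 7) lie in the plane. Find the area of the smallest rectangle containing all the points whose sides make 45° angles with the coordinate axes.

In coordinates u = x + y, v = x − y the rectangle is axis-aligned; the map (x,y)→(u,v) scales areas by 2.
u-values: -7, -10, -6, 10; range = 10 − (-10) = 20.
v-values: 1, 6, 0, -4; range = 6 − (-4) = 10.
Area = (20 × 10) / 2 = 100.

100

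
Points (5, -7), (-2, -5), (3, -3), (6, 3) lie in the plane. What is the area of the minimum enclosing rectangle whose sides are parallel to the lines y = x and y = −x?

72

In coordinates u = x + y, v = x − y the rectangle is axis-aligned; the map (x,y)→(u,v) scales areas by 2.
u-values: -2, -7, 0, 9; range = 9 − (-7) = 16.
v-values: 12, 3, 6, 3; range = 12 − 3 = 9.
Area = (16 × 9) / 2 = 72.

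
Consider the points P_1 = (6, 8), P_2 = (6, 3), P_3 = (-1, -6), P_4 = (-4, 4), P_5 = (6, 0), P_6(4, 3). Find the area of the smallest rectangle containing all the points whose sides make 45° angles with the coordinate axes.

147

In coordinates u = x + y, v = x − y the rectangle is axis-aligned; the map (x,y)→(u,v) scales areas by 2.
u-values: 14, 9, -7, 0, 6, 7; range = 14 − (-7) = 21.
v-values: -2, 3, 5, -8, 6, 1; range = 6 − (-8) = 14.
Area = (21 × 14) / 2 = 147.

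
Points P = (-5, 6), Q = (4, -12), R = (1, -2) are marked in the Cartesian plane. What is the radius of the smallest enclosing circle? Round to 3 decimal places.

Side lengths²: PQ² = 405, PR² = 100, QR² = 109.
Since PQ² = 405 ≥ 109 + 100 = 209, the angle opposite PQ is not acute, so the smallest enclosing circle has PQ as diameter.
Centre = midpoint of PQ = (-0.5, -3), r² = 405/4 = 101.25.
r = √(101.25) ≈ 10.062.

10.062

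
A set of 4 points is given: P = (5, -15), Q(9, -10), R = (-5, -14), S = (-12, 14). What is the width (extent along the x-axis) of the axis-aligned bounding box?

21

max x = 9, min x = -12, so width = 21.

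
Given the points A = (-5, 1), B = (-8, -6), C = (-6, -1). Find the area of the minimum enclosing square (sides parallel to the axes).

The bounding box has width 3 and height 7.
An axis-aligned square enclosing the set must have side ≥ max(width, height).
So the minimum side is max(3, 7) = 7.
Area = 7² = 49.

49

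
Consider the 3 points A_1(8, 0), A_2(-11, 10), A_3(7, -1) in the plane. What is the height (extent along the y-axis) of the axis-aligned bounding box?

max y = 10, min y = -1, so height = 11.

11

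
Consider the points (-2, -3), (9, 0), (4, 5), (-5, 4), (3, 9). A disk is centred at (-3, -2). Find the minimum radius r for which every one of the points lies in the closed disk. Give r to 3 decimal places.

The required radius is the distance from (-3, -2) to the farthest point.
Squared distances: 2, 148, 98, 40, 157.
Maximum is 157, attained at (3, 9).
r = √157 ≈ 12.530.

12.530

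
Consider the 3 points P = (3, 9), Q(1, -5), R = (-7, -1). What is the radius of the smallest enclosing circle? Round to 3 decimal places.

7.454

Side lengths²: PQ² = 200, PR² = 200, QR² = 80.
Since PR² = 200 < 200 + 80 = 280, the triangle is acute, so the smallest enclosing circle is the circumcircle.
Circumcentre = (-1/3, 7/3), r² = 500/9.
r = √(500/9) ≈ 7.454.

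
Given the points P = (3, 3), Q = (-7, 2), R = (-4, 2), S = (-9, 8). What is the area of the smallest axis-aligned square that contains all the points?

144

The bounding box has width 12 and height 6.
An axis-aligned square enclosing the set must have side ≥ max(width, height).
So the minimum side is max(12, 6) = 12.
Area = 12² = 144.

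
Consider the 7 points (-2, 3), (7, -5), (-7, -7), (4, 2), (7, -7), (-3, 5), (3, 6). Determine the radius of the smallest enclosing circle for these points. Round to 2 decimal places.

The minimum enclosing circle is determined by three boundary points: (-7, -7), (7, -7), (3, 6).
Their circumcentre is (0, -53/26) with r² = 49765/676.
The farthest remaining point (-3, 5) is at distance² 39573/676 ≤ 49765/676.
r = √(49765/676) ≈ 8.58.

8.58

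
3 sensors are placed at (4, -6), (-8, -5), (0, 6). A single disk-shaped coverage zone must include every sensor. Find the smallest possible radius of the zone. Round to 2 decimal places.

7.40

Call the three points A, B, C in the order given.
Side lengths²: AB² = 145, AC² = 160, BC² = 185.
Since BC² = 185 < 160 + 145 = 305, the triangle is acute, so the smallest enclosing circle is the circumcircle.
Circumcentre = (-23/14, -17/14), r² = 5365/98.
r = √(5365/98) ≈ 7.40.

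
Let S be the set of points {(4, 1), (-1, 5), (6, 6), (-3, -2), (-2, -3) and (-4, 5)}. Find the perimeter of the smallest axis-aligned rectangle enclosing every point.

Width = max x − min x = 6 − (-4) = 10.
Height = max y − min y = 6 − (-3) = 9.
Perimeter = 2(10 + 9) = 38.

38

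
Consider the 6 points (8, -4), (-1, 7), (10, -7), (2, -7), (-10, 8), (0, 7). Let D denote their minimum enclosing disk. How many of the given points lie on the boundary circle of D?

2

The farthest pair is (10, -7)–(-10, 8) with squared distance 625. The circle on this segment as diameter has centre (0, 0.5) and r² = 625/4 = 156.25.
Check (8, -4): distance² to centre = 84.25 ≤ 156.25, so it lies inside.
All remaining points lie in this disk, and no smaller disk contains both endpoints, so this is the minimum enclosing circle.
The points at distance exactly r from the centre are (10, -7), (-10, 8) — 2 points.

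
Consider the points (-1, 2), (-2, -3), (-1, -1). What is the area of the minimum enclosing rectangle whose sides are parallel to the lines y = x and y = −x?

12

In coordinates u = x + y, v = x − y the rectangle is axis-aligned; the map (x,y)→(u,v) scales areas by 2.
u-values: 1, -5, -2; range = 1 − (-5) = 6.
v-values: -3, 1, 0; range = 1 − (-3) = 4.
Area = (6 × 4) / 2 = 12.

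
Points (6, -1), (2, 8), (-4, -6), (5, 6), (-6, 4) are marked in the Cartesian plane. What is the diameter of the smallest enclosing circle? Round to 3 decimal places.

15.255

By Welzl's lemma the MEC is supported by two points (diametrically opposite) or three points (on a circumcircle).
The minimum enclosing circle is determined by three boundary points: (2, 8), (-4, -6), (5, 6).
Their circumcentre is (-11/18, 5/6) with r² = 9425/162.
The farthest remaining point (6, -1) is at distance² 7625/162 ≤ 9425/162.
Diameter = 2r = 2√(9425/162) ≈ 15.255.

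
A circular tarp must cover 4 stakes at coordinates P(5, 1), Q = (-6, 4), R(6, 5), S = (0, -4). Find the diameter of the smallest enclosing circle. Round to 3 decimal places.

12.770

A smallest enclosing disk is always determined by at most three of the input points on its boundary.
The minimum enclosing circle is determined by three boundary points: Q, R, S.
Their circumcentre is (3/17, 81/34) with r² = 47125/1156.
The farthest remaining point P is at distance² 29105/1156 ≤ 47125/1156.
Diameter = 2r = 2√(47125/1156) ≈ 12.770.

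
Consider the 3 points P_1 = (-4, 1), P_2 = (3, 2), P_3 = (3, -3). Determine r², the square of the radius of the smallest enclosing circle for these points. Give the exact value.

Side lengths²: P_1P_2² = 50, P_1P_3² = 65, P_2P_3² = 25.
Since P_1P_3² = 65 < 50 + 25 = 75, the triangle is acute, so the smallest enclosing circle is the circumcircle.
Circumcentre = (-3/14, -0.5), r² = 1625/98.

1625/98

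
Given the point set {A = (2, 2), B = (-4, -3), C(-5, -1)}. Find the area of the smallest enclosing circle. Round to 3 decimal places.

48.075

Side lengths²: AB² = 61, AC² = 58, BC² = 5.
Since AB² = 61 < 58 + 5 = 63, the triangle is acute, so the smallest enclosing circle is the circumcircle.
Circumcentre = (-39/34, -11/34), r² = 8845/578.
Area = π·r² = π·8845/578 ≈ 48.075.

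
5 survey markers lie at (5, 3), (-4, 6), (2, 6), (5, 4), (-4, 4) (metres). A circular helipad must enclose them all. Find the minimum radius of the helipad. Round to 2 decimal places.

By Welzl's lemma the MEC is supported by two points (diametrically opposite) or three points (on a circumcircle).
The farthest pair is (5, 3)–(-4, 6) with squared distance 90. The circle on this segment as diameter has centre (0.5, 4.5) and r² = 90/4 = 22.5.
Check (2, 6): distance² to centre = 4.5 ≤ 22.5, so it lies inside.
All remaining points lie in this disk, and no smaller disk contains both endpoints, so this is the minimum enclosing circle.
r = √(22.5) ≈ 4.74.

4.74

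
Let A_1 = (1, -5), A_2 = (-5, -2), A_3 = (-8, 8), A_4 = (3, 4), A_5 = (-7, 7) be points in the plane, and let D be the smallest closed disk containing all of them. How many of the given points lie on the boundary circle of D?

The farthest pair is A_1–A_3 with squared distance 250. The circle on this segment as diameter has centre (-3.5, 1.5) and r² = 250/4 = 62.5.
Check A_2: distance² to centre = 14.5 ≤ 62.5, so it lies inside.
All remaining points lie in this disk, and no smaller disk contains both endpoints, so this is the minimum enclosing circle.
The points at distance exactly r from the centre are A_1, A_3 — 2 points.

2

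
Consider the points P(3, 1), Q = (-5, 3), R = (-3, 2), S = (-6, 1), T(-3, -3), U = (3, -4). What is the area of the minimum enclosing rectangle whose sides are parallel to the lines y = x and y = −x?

75

In coordinates u = x + y, v = x − y the rectangle is axis-aligned; the map (x,y)→(u,v) scales areas by 2.
u-values: 4, -2, -1, -5, -6, -1; range = 4 − (-6) = 10.
v-values: 2, -8, -5, -7, 0, 7; range = 7 − (-8) = 15.
Area = (10 × 15) / 2 = 75.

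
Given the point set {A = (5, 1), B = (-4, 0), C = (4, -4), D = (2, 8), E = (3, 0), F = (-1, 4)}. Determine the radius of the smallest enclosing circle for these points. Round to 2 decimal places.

The minimum enclosing circle is determined by three boundary points: B, C, D.
Their circumcentre is (21/11, 20/11) with r² = 4625/121.
The farthest remaining point F is at distance² 1600/121 ≤ 4625/121.
r = √(4625/121) ≈ 6.18.

6.18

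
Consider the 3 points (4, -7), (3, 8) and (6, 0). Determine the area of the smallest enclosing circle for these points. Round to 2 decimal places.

Call the three points A, B, C in the order given.
Side lengths²: AB² = 226, AC² = 53, BC² = 73.
Since AB² = 226 ≥ 73 + 53 = 126, the angle opposite AB is not acute, so the smallest enclosing circle has AB as diameter.
Centre = midpoint of AB = (3.5, 0.5), r² = 226/4 = 56.5.
Area = π·r² = π·56.5 ≈ 177.50.

177.50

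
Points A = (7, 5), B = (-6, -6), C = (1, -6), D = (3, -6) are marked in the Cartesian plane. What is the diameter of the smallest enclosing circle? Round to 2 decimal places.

The farthest pair is A–B with squared distance 290. The circle on this segment as diameter has centre (0.5, -0.5) and r² = 290/4 = 72.5.
Check C: distance² to centre = 30.5 ≤ 72.5, so it lies inside.
All remaining points lie in this disk, and no smaller disk contains both endpoints, so this is the minimum enclosing circle.
Diameter = 2r = 2√(72.5) ≈ 17.03.

17.03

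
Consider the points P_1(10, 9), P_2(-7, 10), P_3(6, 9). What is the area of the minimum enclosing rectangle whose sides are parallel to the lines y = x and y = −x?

In coordinates u = x + y, v = x − y the rectangle is axis-aligned; the map (x,y)→(u,v) scales areas by 2.
u-values: 19, 3, 15; range = 19 − 3 = 16.
v-values: 1, -17, -3; range = 1 − (-17) = 18.
Area = (16 × 18) / 2 = 144.

144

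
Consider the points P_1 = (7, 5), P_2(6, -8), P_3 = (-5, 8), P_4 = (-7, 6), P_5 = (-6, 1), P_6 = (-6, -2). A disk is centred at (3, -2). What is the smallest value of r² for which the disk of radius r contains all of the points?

164

The required radius is the distance from (3, -2) to the farthest point.
Squared distances: 65, 45, 164, 164, 90, 81.
Maximum is 164, attained at P_3.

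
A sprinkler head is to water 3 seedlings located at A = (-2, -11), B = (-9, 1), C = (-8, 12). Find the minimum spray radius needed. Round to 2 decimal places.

Side lengths²: AB² = 193, AC² = 565, BC² = 122.
Since AC² = 565 ≥ 193 + 122 = 315, the angle opposite AC is not acute, so the smallest enclosing circle has AC as diameter.
Centre = midpoint of AC = (-5, 0.5), r² = 565/4 = 141.25.
r = √(141.25) ≈ 11.88.

11.88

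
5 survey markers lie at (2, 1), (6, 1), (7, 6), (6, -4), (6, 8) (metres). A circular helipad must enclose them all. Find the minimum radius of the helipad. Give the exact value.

6

A smallest enclosing disk is always determined by at most three of the input points on its boundary.
The farthest pair is (6, -4)–(6, 8) with squared distance 144. The circle on this segment as diameter has centre (6, 2) and r² = 144/4 = 36.
Check (2, 1): distance² to centre = 17 ≤ 36, so it lies inside.
All remaining points lie in this disk, and no smaller disk contains both endpoints, so this is the minimum enclosing circle.
r = √36 = 6.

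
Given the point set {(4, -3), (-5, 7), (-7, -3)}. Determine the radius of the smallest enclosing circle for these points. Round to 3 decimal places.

Call the three points A, B, C in the order given.
Side lengths²: AB² = 181, AC² = 121, BC² = 104.
Since AB² = 181 < 121 + 104 = 225, the triangle is acute, so the smallest enclosing circle is the circumcircle.
Circumcentre = (-1.5, 1.1), r² = 47.06.
r = √(47.06) ≈ 6.860.

6.860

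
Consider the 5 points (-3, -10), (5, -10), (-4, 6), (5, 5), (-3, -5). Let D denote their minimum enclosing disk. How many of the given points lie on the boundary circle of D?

2

A smallest enclosing disk is always determined by at most three of the input points on its boundary.
The farthest pair is (5, -10)–(-4, 6) with squared distance 337. The circle on this segment as diameter has centre (0.5, -2) and r² = 337/4 = 84.25.
Check (-3, -10): distance² to centre = 76.25 ≤ 84.25, so it lies inside.
All remaining points lie in this disk, and no smaller disk contains both endpoints, so this is the minimum enclosing circle.
The points at distance exactly r from the centre are (5, -10), (-4, 6) — 2 points.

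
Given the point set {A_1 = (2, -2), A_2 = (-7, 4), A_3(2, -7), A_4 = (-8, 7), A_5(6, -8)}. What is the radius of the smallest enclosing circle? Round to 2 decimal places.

10.26

A smallest enclosing disk is always determined by at most three of the input points on its boundary.
The farthest pair is A_4–A_5 with squared distance 421. The circle on this segment as diameter has centre (-1, -0.5) and r² = 421/4 = 105.25.
Check A_1: distance² to centre = 11.25 ≤ 105.25, so it lies inside.
All remaining points lie in this disk, and no smaller disk contains both endpoints, so this is the minimum enclosing circle.
r = √(105.25) ≈ 10.26.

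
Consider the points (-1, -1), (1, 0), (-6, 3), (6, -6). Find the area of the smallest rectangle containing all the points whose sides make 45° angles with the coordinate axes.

In coordinates u = x + y, v = x − y the rectangle is axis-aligned; the map (x,y)→(u,v) scales areas by 2.
u-values: -2, 1, -3, 0; range = 1 − (-3) = 4.
v-values: 0, 1, -9, 12; range = 12 − (-9) = 21.
Area = (4 × 21) / 2 = 42.

42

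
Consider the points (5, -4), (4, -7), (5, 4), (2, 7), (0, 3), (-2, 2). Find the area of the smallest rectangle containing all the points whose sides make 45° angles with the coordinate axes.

96

In coordinates u = x + y, v = x − y the rectangle is axis-aligned; the map (x,y)→(u,v) scales areas by 2.
u-values: 1, -3, 9, 9, 3, 0; range = 9 − (-3) = 12.
v-values: 9, 11, 1, -5, -3, -4; range = 11 − (-5) = 16.
Area = (12 × 16) / 2 = 96.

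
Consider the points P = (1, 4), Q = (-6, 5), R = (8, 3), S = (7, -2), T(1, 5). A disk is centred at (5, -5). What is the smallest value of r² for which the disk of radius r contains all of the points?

221

The required radius is the distance from (5, -5) to the farthest point.
Squared distances: 97, 221, 73, 13, 116.
Maximum is 221, attained at Q.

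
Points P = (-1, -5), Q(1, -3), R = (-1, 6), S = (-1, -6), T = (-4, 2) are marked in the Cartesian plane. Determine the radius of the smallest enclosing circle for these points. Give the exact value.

6

The minimum enclosing circle of a finite set is fixed by two of the points (as a diameter) or three (as a circumcircle).
The farthest pair is R–S with squared distance 144. The circle on this segment as diameter has centre (-1, 0) and r² = 144/4 = 36.
Check P: distance² to centre = 25 ≤ 36, so it lies inside.
All remaining points lie in this disk, and no smaller disk contains both endpoints, so this is the minimum enclosing circle.
r = √36 = 6.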